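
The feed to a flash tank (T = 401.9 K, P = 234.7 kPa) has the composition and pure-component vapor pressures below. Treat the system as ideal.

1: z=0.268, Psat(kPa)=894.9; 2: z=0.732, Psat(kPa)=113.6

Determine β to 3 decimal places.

β = 0.259

Raoult's law: Kᵢ = Pᵢˢᵃᵗ/P = Pᵢˢᵃᵗ/234.7.
  K_1 = 894.9/234.7 = 3.81295, K_2 = 113.6/234.7 = 0.48402
Rachford–Rice: g(β) = Σ zᵢ(Kᵢ−1)/(1+β(Kᵢ−1)) = 0.
g(0) = ΣzᵢKᵢ − 1 = 0.376 and g(1) = 1 − Σzᵢ/Kᵢ = -0.583, so a root lies in (0, 1).
Binary case is linear: z₁(K₁−1)(1+β(K₂−1)) + z₂(K₂−1)(1+β(K₁−1)) = 0
⇒ β = [z₁(K₁−1)+z₂(K₂−1)] / [−(K₁−1)(K₂−1)] = 0.3762/1.4514 = 0.259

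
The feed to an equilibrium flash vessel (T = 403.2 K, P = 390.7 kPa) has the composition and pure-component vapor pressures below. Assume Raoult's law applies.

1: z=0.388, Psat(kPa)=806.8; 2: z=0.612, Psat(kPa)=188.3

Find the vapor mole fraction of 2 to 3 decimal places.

Raoult's law: Kᵢ = Pᵢˢᵃᵗ/P = Pᵢˢᵃᵗ/390.7.
  K_1 = 806.8/390.7 = 2.06501, K_2 = 188.3/390.7 = 0.48196
Material balance + equilibrium reduce to Σ zᵢ(Kᵢ−1)/(1+ψ(Kᵢ−1)) = 0.
g(0) = ΣzᵢKᵢ − 1 = 0.096 and g(1) = 1 − Σzᵢ/Kᵢ = -0.458, so a root lies in (0, 1).
Newton–Raphson from ψ = 0.37:
  ψ = 0.370: g = -0.0958, g' = -0.478 → ψ = 0.170
  ψ = 0.170: g = 0.0025, g' = -0.513 → ψ = 0.174
Converged at ψ = 0.174.
Compositions from xᵢ = zᵢ/(1+ψ(Kᵢ−1)), yᵢ = Kᵢxᵢ:
  1: x = 0.327, y = 0.676
  2: x = 0.673, y = 0.324

y_2 = 0.324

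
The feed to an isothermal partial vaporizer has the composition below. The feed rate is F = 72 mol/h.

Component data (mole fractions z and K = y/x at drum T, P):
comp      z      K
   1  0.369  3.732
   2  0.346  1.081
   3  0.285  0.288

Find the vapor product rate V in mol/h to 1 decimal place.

Material balance + equilibrium reduce to Σ zᵢ(Kᵢ−1)/(1+β(Kᵢ−1)) = 0.
Feasibility: ΣzᵢKᵢ = 1.833, Σzᵢ/Kᵢ = 1.409 — both > 1, two phases present.
Iterate (Newton) starting at β = 0.5:
  β = 0.500: g = 0.1379, g' = -0.842 → β = 0.664
Converged at β = 0.664.
Then V = β·F = 0.6640·72 = 47.8 mol/h and L = F − V = 24.2 mol/h.

V = 47.8 mol/h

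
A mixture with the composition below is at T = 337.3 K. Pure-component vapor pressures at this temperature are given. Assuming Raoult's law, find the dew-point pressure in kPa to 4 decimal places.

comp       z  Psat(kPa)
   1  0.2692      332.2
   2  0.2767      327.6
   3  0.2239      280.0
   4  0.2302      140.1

Pdew = 244.0371 kPa

At the dew point ψ → 1, so Σzᵢ/Kᵢ = 1 with Kᵢ = Pᵢˢᵃᵗ/P ⇒ 1/P = Σzᵢ/Pᵢˢᵃᵗ.
1/P = 0.2692/332.2 + 0.2767/327.6 + 0.2239/280.0 + 0.2302/140.1 = 0.0040977 ⇒ P = 244.0371 kPa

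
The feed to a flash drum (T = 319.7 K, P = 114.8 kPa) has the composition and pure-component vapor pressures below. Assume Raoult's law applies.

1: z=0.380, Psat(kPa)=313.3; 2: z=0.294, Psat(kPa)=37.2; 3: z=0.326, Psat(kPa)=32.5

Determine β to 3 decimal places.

β = 0.186

Raoult's law: Kᵢ = Pᵢˢᵃᵗ/P = Pᵢˢᵃᵗ/114.8.
  K_1 = 313.3/114.8 = 2.72909, K_2 = 37.2/114.8 = 0.32404, K_3 = 32.5/114.8 = 0.28310
Let β = V/F and solve Σ zᵢ(Kᵢ−1)/(1+β(Kᵢ−1)) = 0.
Feasibility: ΣzᵢKᵢ = 1.225, Σzᵢ/Kᵢ = 2.198 — both > 1, two phases present.
Newton iteration, β⁰ = 0.5:
  β = 0.500: g = -0.3121, g' = -1.040 → β = 0.200
  β = 0.200: g = -0.0144, g' = -1.035 → β = 0.186
Converged at β = 0.186.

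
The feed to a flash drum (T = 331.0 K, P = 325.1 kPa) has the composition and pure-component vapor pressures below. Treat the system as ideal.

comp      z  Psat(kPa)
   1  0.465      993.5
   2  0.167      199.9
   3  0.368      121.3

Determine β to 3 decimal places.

β = 0.569

Raoult's law: Kᵢ = Pᵢˢᵃᵗ/P = Pᵢˢᵃᵗ/325.1.
  K_1 = 993.5/325.1 = 3.05598, K_2 = 199.9/325.1 = 0.61489, K_3 = 121.3/325.1 = 0.37312
Material balance + equilibrium reduce to Σ zᵢ(Kᵢ−1)/(1+β(Kᵢ−1)) = 0.
Feasibility: ΣzᵢKᵢ = 1.661, Σzᵢ/Kᵢ = 1.410 — both > 1, two phases present.
Iterate (Newton) starting at β = 0.5:
  β = 0.500: g = 0.0558, g' = -0.823 → β = 0.568
  β = 0.568: g = 0.0006, g' = -0.808 → β = 0.569
Converged at β = 0.569.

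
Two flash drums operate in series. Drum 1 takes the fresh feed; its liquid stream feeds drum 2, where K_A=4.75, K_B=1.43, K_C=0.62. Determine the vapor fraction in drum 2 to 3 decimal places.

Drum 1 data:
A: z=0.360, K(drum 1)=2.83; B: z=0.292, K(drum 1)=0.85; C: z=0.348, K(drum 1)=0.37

V/F (drum 2) = 0.843

Drum 1:
Newton iteration, ψ₁⁰ = 0.5:
  ψ₁ = 0.500: g = -0.0234, g' = -0.631 → ψ₁ = 0.463
Converged at ψ₁ = 0.463.
Drum-1 compositions:
  A: x = 0.195, y = 0.551
  B: x = 0.314, y = 0.267
  C: x = 0.491, y = 0.182
Drum-2 feed = drum-1 liquid: z₂ = (0.1949, 0.3138, 0.4913).
Drum 2:
Let ψ₂ = V/F and solve Σ zᵢ(Kᵢ−1)/(1+ψ₂(Kᵢ−1)) = 0.
Check two-phase: ΣzᵢKᵢ = 1.679 > 1 and Σzᵢ/Kᵢ = 1.053 > 1, so g(0) = 0.679 > 0 and g(1) = -0.053 < 0.
Iterate (Newton) starting at ψ₂ = 0.38:
  ψ₂ = 0.380: g = 0.1991, g' = -0.606 → ψ₂ = 0.709
  ψ₂ = 0.709: g = 0.0477, g' = -0.372 → ψ₂ = 0.837
  ψ₂ = 0.837: g = 0.0020, g' = -0.344 → ψ₂ = 0.843
Converged at ψ₂ = 0.843.
  A: x = 0.047, y = 0.222
  B: x = 0.230, y = 0.329
  C: x = 0.723, y = 0.448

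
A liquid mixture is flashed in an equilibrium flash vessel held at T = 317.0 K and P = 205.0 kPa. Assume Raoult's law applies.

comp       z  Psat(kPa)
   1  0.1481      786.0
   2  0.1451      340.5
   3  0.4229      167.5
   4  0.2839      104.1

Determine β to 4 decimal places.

Raoult's law: Kᵢ = Pᵢˢᵃᵗ/P = Pᵢˢᵃᵗ/205.0.
  K_1 = 786.0/205.0 = 3.834146, K_2 = 340.5/205.0 = 1.660976, K_3 = 167.5/205.0 = 0.817073, K_4 = 104.1/205.0 = 0.507805
Newton–Raphson from β = 0.48:
  β = 0.4800: g = -0.01713, g' = -0.3850 → β = 0.4355
  β = 0.4355: g = 0.00042, g' = -0.4047 → β = 0.4365
Converged at β = 0.4365.

β = 0.4365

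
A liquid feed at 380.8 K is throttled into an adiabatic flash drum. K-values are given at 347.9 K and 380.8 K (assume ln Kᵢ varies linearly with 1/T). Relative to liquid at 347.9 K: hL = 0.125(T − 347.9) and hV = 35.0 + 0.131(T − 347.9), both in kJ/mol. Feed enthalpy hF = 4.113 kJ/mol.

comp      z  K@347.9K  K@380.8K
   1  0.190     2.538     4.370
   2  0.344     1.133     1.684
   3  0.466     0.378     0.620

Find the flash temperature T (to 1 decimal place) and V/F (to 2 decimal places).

T = 349.1 K, V/F = 0.11

Adiabatic flash: solve Rachford–Rice at each trial T, then check hF = ψ·hV(T) + (1−ψ)·hL(T).
  T = 347.9 K: K = (2.538, 1.133, 0.378), RR gives ψ = 0.081, H_out = 2.828 kJ/mol
  T = 380.8 K: K = (4.370, 1.684, 0.620), RR gives ψ = 1.000, H_out = 39.310 kJ/mol
  T = 364.4 K: K = (3.374, 1.395, 0.490), RR gives ψ = 0.501, H_out = 19.651 kJ/mol
  T = 356.1 K: K = (2.934, 1.259, 0.431), RR gives ψ = 0.292, H_out = 11.253 kJ/mol
  T = 352.0 K: K = (2.731, 1.195, 0.404), RR gives ψ = 0.188, H_out = 7.107 kJ/mol
  T = 349.9 K: K = (2.631, 1.163, 0.391), RR gives ψ = 0.134, H_out = 4.939 kJ/mol
Linear interpolation between T = 347.9 (H_out = 2.828) and T = 349.9 (H_out = 4.939) on hF = 4.113 gives T ≈ 349.1 K, at which ψ = 0.11.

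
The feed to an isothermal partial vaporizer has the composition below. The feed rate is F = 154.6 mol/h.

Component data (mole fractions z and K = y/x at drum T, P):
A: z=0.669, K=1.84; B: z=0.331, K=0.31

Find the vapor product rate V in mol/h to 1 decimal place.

Rachford–Rice: g(ψ) = Σ zᵢ(Kᵢ−1)/(1+ψ(Kᵢ−1)) = 0.
Check two-phase: ΣzᵢKᵢ = 1.334 > 1 and Σzᵢ/Kᵢ = 1.431 > 1, so g(0) = 0.334 > 0 and g(1) = -0.431 < 0.
Iterate (Newton) starting at ψ = 0.49:
  ψ = 0.490: g = 0.0530, g' = -0.597 → ψ = 0.579
  ψ = 0.579: g = -0.0022, g' = -0.651 → ψ = 0.576
Converged at ψ = 0.576.
Then V = ψ·F = 0.5755·154.6 = 89.0 mol/h and L = F − V = 65.6 mol/h.

V = 89.0 mol/h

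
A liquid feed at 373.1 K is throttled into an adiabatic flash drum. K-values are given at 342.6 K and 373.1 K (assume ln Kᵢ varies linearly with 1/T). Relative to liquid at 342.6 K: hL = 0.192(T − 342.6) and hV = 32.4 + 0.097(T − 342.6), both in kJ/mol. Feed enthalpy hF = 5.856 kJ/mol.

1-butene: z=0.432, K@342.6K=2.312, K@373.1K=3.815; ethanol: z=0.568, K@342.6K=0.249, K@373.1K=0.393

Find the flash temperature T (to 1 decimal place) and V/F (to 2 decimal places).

T = 344.4 K, V/F = 0.17

Adiabatic flash: solve Rachford–Rice at each trial T, then check hF = ψ·hV(T) + (1−ψ)·hL(T).
  T = 342.6 K: K = (2.312, 0.249), RR gives ψ = 0.142, H_out = 4.611 kJ/mol
  T = 373.1 K: K = (3.815, 0.393), RR gives ψ = 0.510, H_out = 20.900 kJ/mol
  T = 357.9 K: K = (3.004, 0.316), RR gives ψ = 0.348, H_out = 13.716 kJ/mol
  T = 350.2 K: K = (2.641, 0.281), RR gives ψ = 0.255, H_out = 9.528 kJ/mol
  T = 346.4 K: K = (2.473, 0.265), RR gives ψ = 0.202, H_out = 7.197 kJ/mol
  T = 344.5 K: K = (2.391, 0.257), RR gives ψ = 0.173, H_out = 5.940 kJ/mol
Linear interpolation between T = 342.6 (H_out = 4.611) and T = 344.5 (H_out = 5.940) on hF = 5.856 gives T ≈ 344.4 K, at which ψ = 0.17.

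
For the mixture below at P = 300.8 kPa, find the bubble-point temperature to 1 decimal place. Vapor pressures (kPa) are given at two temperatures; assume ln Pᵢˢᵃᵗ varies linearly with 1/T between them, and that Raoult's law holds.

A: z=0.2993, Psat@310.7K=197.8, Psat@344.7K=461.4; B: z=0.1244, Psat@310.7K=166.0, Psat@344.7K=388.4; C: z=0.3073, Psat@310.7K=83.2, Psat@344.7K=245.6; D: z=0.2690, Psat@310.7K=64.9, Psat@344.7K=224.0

Bubble-point temperature: ΣzᵢPᵢˢᵃᵗ(T) = P. Interpolate ln Pᵢˢᵃᵗ = aᵢ + bᵢ/T.
  T = 310.7 K: ΣzᵢPᵢˢᵃᵗ = 122.88 kPa
  T = 344.7 K: ΣzᵢPᵢˢᵃᵗ = 322.14 kPa
  T = 327.7 K: ΣzᵢPᵢˢᵃᵗ = 203.39 kPa
  T = 336.2 K: ΣzᵢPᵢˢᵃᵗ = 257.29 kPa
  T = 340.4 K: ΣzᵢPᵢˢᵃᵗ = 287.87 kPa
  T = 342.5 K: ΣzᵢPᵢˢᵃᵗ = 304.22 kPa
Interpolating between 340.4 K and 342.5 K gives T ≈ 342.1 K.

T = 342.1 K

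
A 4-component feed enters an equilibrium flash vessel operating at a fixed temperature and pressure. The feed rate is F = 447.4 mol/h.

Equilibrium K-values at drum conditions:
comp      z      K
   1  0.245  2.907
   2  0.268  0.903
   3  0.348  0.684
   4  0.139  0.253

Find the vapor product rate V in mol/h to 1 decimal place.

Let ψ = V/F and solve Σ zᵢ(Kᵢ−1)/(1+ψ(Kᵢ−1)) = 0.
g(0) = ΣzᵢKᵢ − 1 = 0.227 and g(1) = 1 − Σzᵢ/Kᵢ = -0.439, so a root lies in (0, 1).
Newton iteration, ψ⁰ = 0.36:
  ψ = 0.360: g = -0.0160, g' = -0.505 → ψ = 0.328
  ψ = 0.328: g = 0.0002, g' = -0.519 → ψ = 0.329
Converged at ψ = 0.329.
Then V = ψ·F = 0.3287·447.4 = 147.1 mol/h and L = F − V = 300.3 mol/h.

V = 147.1 mol/h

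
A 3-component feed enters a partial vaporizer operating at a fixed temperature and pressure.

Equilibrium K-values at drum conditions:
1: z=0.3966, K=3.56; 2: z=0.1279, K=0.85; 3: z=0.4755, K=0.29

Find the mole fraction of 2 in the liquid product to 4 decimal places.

x_2 = 0.1363

Rachford–Rice: g(V/F) = Σ zᵢ(Kᵢ−1)/(1+V/F(Kᵢ−1)) = 0.
Feasibility: ΣzᵢKᵢ = 1.6585, Σzᵢ/Kᵢ = 1.9015 — both > 1, two phases present.
Newton–Raphson from V/F = 0.64:
  V/F = 0.6400: g = -0.25518, g' = -1.1821 → V/F = 0.4241
  V/F = 0.4241: g = -0.01679, g' = -1.0915 → V/F = 0.4087
  V/F = 0.4087: g = 0.00006, g' = -1.0997 → V/F = 0.4088
Converged at V/F = 0.4088.
Compositions from xᵢ = zᵢ/(1+V/F(Kᵢ−1)), yᵢ = Kᵢxᵢ:
  1: x = 0.1938, y = 0.6899
  2: x = 0.1363, y = 0.1158
  3: x = 0.6700, y = 0.1943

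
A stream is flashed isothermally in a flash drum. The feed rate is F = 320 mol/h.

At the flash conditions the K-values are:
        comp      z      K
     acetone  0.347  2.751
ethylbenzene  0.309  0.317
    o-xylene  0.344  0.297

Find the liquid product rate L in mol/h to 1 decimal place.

L = 279.2 mol/h

Material balance + equilibrium reduce to Σ zᵢ(Kᵢ−1)/(1+V/F(Kᵢ−1)) = 0.
g(0) = ΣzᵢKᵢ − 1 = 0.155 and g(1) = 1 − Σzᵢ/Kᵢ = -1.259, so a root lies in (0, 1).
Newton iteration, V/F⁰ = 0.5:
  V/F = 0.500: g = -0.3694, g' = -1.039 → V/F = 0.144
  V/F = 0.144: g = -0.0184, g' = -1.066 → V/F = 0.127
Converged at V/F = 0.127.
Then V = V/F·F = 0.1274·320 = 40.8 mol/h and L = F − V = 279.2 mol/h.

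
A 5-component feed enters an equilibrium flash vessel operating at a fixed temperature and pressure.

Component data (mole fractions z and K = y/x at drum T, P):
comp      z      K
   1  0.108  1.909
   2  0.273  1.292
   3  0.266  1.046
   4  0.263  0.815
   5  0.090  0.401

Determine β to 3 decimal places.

β = 0.630

Let β = V/F and solve Σ zᵢ(Kᵢ−1)/(1+β(Kᵢ−1)) = 0.
g(0) = ΣzᵢKᵢ − 1 = 0.088 and g(1) = 1 − Σzᵢ/Kᵢ = -0.069, so a root lies in (0, 1).
Newton–Raphson from β = 0.39:
  β = 0.390: g = 0.0333, g' = -0.133 → β = 0.640
  β = 0.640: g = -0.0014, g' = -0.149 → β = 0.630
Converged at β = 0.630.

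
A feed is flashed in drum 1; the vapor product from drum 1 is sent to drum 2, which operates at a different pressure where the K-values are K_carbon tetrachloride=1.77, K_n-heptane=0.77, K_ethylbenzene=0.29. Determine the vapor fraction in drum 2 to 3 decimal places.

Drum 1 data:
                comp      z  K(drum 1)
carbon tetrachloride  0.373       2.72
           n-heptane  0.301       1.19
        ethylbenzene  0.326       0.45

Drum 1:
Let ψ₁ = V/F and solve Σ zᵢ(Kᵢ−1)/(1+ψ₁(Kᵢ−1)) = 0.
Check two-phase: ΣzᵢKᵢ = 1.519 > 1 and Σzᵢ/Kᵢ = 1.115 > 1, so g(0) = 0.519 > 0 and g(1) = -0.115 < 0.
Newton–Raphson from ψ₁ = 0.5:
  ψ₁ = 0.500: g = 0.1498, g' = -0.516 → ψ₁ = 0.791
  ψ₁ = 0.791: g = 0.0043, g' = -0.515 → ψ₁ = 0.799
Converged at ψ₁ = 0.799.
Drum-1 compositions:
  carbon tetrachloride: x = 0.157, y = 0.427
  n-heptane: x = 0.261, y = 0.311
  ethylbenzene: x = 0.582, y = 0.262
Drum-2 feed = drum-1 vapor: z₂ = (0.4273, 0.3110, 0.2617).
Drum 2:
Let ψ₂ = V/F and solve Σ zᵢ(Kᵢ−1)/(1+ψ₂(Kᵢ−1)) = 0.
g(0) = ΣzᵢKᵢ − 1 = 0.072 and g(1) = 1 − Σzᵢ/Kᵢ = -0.548, so a root lies in (0, 1).
Newton iteration, ψ₂⁰ = 0.61:
  ψ₂ = 0.610: g = -0.1871, g' = -0.550 → ψ₂ = 0.270
  ψ₂ = 0.270: g = -0.0337, g' = -0.394 → ψ₂ = 0.184
  ψ₂ = 0.184: g = -0.0004, g' = -0.387 → ψ₂ = 0.183
Converged at ψ₂ = 0.183.
  carbon tetrachloride: x = 0.374, y = 0.663
  n-heptane: x = 0.325, y = 0.250
  ethylbenzene: x = 0.301, y = 0.087

V/F (drum 2) = 0.183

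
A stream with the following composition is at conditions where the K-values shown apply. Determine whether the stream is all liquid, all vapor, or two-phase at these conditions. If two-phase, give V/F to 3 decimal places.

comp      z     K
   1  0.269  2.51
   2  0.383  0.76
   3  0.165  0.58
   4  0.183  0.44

ΣzᵢKᵢ = 1.142; Σzᵢ/Kᵢ = 1.312.
Both exceed 1, so a two-phase solution exists.
Newton–Raphson from ψ = 0.5:
  ψ = 0.500: g = -0.1031, g' = -0.385 → ψ = 0.232
  ψ = 0.232: g = 0.0088, g' = -0.472 → ψ = 0.251
Converged at ψ = 0.251.

two-phase, V/F = 0.251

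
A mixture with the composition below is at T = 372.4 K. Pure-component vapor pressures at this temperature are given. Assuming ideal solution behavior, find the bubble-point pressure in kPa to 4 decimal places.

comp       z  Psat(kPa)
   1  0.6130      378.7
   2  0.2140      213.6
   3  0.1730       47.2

Pbub = 286.0191 kPa

At the bubble point ψ → 0, so ΣzᵢKᵢ = 1 with Kᵢ = Pᵢˢᵃᵗ/P ⇒ P = ΣzᵢPᵢˢᵃᵗ.
P = 0.6130·378.7 + 0.2140·213.6 + 0.1730·47.2 = 286.0191 kPa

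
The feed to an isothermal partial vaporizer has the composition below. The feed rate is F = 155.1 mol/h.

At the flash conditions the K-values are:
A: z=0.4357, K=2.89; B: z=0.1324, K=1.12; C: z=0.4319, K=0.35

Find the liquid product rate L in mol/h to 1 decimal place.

Let β = V/F and solve Σ zᵢ(Kᵢ−1)/(1+β(Kᵢ−1)) = 0.
g(0) = ΣzᵢKᵢ − 1 = 0.5586 and g(1) = 1 − Σzᵢ/Kᵢ = -0.5030, so a root lies in (0, 1).
Iterate (Newton) starting at β = 0.5:
  β = 0.5000: g = 0.02246, g' = -0.8136 → β = 0.5276
Converged at β = 0.5276.
Then V = β·F = 0.5276·155.1 = 81.8 mol/h and L = F − V = 73.3 mol/h.

L = 73.3 mol/h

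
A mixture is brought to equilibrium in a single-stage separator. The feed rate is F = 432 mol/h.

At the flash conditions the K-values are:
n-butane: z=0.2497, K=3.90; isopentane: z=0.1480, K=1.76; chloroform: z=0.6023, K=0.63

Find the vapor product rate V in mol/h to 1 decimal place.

Newton iteration, β⁰ = 0.32:
  β = 0.3200: g = 0.21328, g' = -0.7263 → β = 0.6136
  β = 0.6136: g = 0.04892, g' = -0.4496 → β = 0.7224
  β = 0.7224: g = 0.00242, g' = -0.4084 → β = 0.7284
Converged at β = 0.7284.
Then V = β·F = 0.7284·432 = 314.7 mol/h and L = F − V = 117.3 mol/h.

V = 314.7 mol/h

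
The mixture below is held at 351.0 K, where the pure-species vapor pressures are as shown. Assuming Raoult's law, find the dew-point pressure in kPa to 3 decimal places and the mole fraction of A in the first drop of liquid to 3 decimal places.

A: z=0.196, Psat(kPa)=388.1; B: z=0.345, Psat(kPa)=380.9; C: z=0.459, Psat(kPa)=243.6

At the dew point ψ → 1, so Σzᵢ/Kᵢ = 1 with Kᵢ = Pᵢˢᵃᵗ/P ⇒ 1/P = Σzᵢ/Pᵢˢᵃᵗ.
1/P = 0.196/388.1 + 0.345/380.9 + 0.459/243.6 = 0.003295 ⇒ P = 303.489 kPa
xᵢ = zᵢP/Pᵢˢᵃᵗ ⇒ x_A = 0.196·303.489/388.1 = 0.153

Pdew = 303.489 kPa, x_A = 0.153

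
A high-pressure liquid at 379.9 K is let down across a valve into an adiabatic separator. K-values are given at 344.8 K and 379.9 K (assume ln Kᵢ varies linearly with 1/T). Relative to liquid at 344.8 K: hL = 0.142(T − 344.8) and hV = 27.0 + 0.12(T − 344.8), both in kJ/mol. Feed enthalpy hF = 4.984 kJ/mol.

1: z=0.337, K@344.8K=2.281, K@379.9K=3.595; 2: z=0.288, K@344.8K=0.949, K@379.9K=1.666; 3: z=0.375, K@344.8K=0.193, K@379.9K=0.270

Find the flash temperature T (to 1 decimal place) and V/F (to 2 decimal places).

Adiabatic flash: solve Rachford–Rice at each trial T, then check hF = ψ·hV(T) + (1−ψ)·hL(T).
  T = 344.8 K: K = (2.281, 0.949, 0.193), RR gives ψ = 0.154, H_out = 4.165 kJ/mol
  T = 379.9 K: K = (3.595, 1.666, 0.270), RR gives ψ = 0.592, H_out = 20.518 kJ/mol
  T = 362.4 K: K = (2.897, 1.276, 0.230), RR gives ψ = 0.420, H_out = 13.689 kJ/mol
  T = 353.6 K: K = (2.578, 1.104, 0.211), RR gives ψ = 0.303, H_out = 9.382 kJ/mol
  T = 349.2 K: K = (2.427, 1.025, 0.202), RR gives ψ = 0.234, H_out = 6.908 kJ/mol
  T = 347.0 K: K = (2.353, 0.986, 0.197), RR gives ψ = 0.195, H_out = 5.573 kJ/mol
Linear interpolation between T = 344.8 (H_out = 4.165) and T = 347.0 (H_out = 5.573) on hF = 4.984 gives T ≈ 346.1 K, at which ψ = 0.18.

T = 346.1 K, V/F = 0.18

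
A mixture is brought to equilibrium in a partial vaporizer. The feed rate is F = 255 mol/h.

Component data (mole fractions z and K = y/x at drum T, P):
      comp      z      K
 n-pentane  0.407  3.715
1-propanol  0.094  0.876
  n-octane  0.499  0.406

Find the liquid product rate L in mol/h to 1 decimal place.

L = 117.5 mol/h

Rachford–Rice: g(β) = Σ zᵢ(Kᵢ−1)/(1+β(Kᵢ−1)) = 0.
Feasibility: ΣzᵢKᵢ = 1.797, Σzᵢ/Kᵢ = 1.446 — both > 1, two phases present.
Iterate (Newton) starting at β = 0.49:
  β = 0.490: g = 0.0437, g' = -0.904 → β = 0.538
  β = 0.538: g = 0.0007, g' = -0.877 → β = 0.539
Converged at β = 0.539.
Then V = β·F = 0.5391·255 = 137.5 mol/h and L = F − V = 117.5 mol/h.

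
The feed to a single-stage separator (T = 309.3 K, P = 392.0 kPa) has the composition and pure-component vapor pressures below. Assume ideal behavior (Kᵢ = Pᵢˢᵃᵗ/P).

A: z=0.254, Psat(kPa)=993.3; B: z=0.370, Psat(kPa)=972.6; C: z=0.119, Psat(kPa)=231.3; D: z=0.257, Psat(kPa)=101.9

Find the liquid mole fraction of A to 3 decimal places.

x_A = 0.123

Raoult's law: Kᵢ = Pᵢˢᵃᵗ/P = Pᵢˢᵃᵗ/392.0.
  K_A = 993.3/392.0 = 2.53393, K_B = 972.6/392.0 = 2.48112, K_C = 231.3/392.0 = 0.59005, K_D = 101.9/392.0 = 0.25995
Let β = V/F and solve Σ zᵢ(Kᵢ−1)/(1+β(Kᵢ−1)) = 0.
Check two-phase: ΣzᵢKᵢ = 1.699 > 1 and Σzᵢ/Kᵢ = 1.440 > 1, so g(0) = 0.699 > 0 and g(1) = -0.440 < 0.
Newton iteration, β⁰ = 0.5:
  β = 0.500: g = 0.1721, g' = -0.846 → β = 0.703
  β = 0.703: g = -0.0095, g' = -0.985 → β = 0.694
Converged at β = 0.694.
Compositions from xᵢ = zᵢ/(1+β(Kᵢ−1)), yᵢ = Kᵢxᵢ:
  A: x = 0.123, y = 0.312
  B: x = 0.182, y = 0.453
  C: x = 0.166, y = 0.098
  D: x = 0.528, y = 0.137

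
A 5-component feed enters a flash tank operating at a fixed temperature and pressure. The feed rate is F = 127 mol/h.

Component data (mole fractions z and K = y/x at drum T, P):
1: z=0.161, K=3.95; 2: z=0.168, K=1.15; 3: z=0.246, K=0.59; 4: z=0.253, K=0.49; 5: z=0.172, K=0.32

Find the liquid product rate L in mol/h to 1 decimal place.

L = 111.2 mol/h

Newton iteration, ψ⁰ = 0.5:
  ψ = 0.500: g = -0.2619, g' = -0.599 → ψ = 0.062
  ψ = 0.062: g = 0.0672, g' = -1.204 → ψ = 0.118
  ψ = 0.118: g = 0.0064, g' = -0.988 → ψ = 0.125
Converged at ψ = 0.125.
Then V = ψ·F = 0.1248·127 = 15.8 mol/h and L = F − V = 111.2 mol/h.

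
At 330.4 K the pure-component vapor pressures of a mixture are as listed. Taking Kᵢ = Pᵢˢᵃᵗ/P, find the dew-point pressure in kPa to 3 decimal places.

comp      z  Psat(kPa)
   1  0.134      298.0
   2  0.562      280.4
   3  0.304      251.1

At the dew point ψ → 1, so Σzᵢ/Kᵢ = 1 with Kᵢ = Pᵢˢᵃᵗ/P ⇒ 1/P = Σzᵢ/Pᵢˢᵃᵗ.
1/P = 0.134/298.0 + 0.562/280.4 + 0.304/251.1 = 0.003665 ⇒ P = 272.880 kPa

Pdew = 272.880 kPa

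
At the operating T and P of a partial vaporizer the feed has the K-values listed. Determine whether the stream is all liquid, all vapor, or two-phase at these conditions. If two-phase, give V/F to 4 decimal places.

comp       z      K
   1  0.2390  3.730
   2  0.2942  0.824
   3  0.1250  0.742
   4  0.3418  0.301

ΣzᵢKᵢ = 1.3295; Σzᵢ/Kᵢ = 1.7251.
Both exceed 1, so a two-phase solution exists.
Let ψ = V/F and solve Σ zᵢ(Kᵢ−1)/(1+ψ(Kᵢ−1)) = 0.
Newton iteration, ψ⁰ = 0.69:
  ψ = 0.6900: g = -0.33342, g' = -0.8615 → ψ = 0.3030
  ψ = 0.3030: g = -0.03568, g' = -0.8223 → ψ = 0.2596
  ψ = 0.2596: g = 0.00116, g' = -0.8789 → ψ = 0.2609
Converged at ψ = 0.2609.

two-phase, V/F = 0.2609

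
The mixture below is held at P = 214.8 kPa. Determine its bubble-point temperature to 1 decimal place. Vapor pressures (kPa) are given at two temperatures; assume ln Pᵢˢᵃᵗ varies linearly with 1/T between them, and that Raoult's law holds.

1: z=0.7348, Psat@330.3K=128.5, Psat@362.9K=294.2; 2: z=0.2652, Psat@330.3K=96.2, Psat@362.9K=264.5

T = 351.5 K

Bubble-point temperature: ΣzᵢPᵢˢᵃᵗ(T) = P. Interpolate ln Pᵢˢᵃᵗ = aᵢ + bᵢ/T.
  T = 330.3 K: ΣzᵢPᵢˢᵃᵗ = 119.93 kPa
  T = 362.9 K: ΣzᵢPᵢˢᵃᵗ = 286.32 kPa
  T = 346.6 K: ΣzᵢPᵢˢᵃᵗ = 189.00 kPa
  T = 354.8 K: ΣzᵢPᵢˢᵃᵗ = 234.00 kPa
  T = 350.7 K: ΣzᵢPᵢˢᵃᵗ = 210.55 kPa
  T = 352.8 K: ΣzᵢPᵢˢᵃᵗ = 222.32 kPa
Interpolating between 350.7 K and 352.8 K gives T ≈ 351.5 K.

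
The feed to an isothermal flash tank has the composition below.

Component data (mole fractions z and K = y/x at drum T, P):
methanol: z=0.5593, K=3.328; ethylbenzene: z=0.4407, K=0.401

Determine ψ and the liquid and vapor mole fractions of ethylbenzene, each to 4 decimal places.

ψ = 0.7444, x_ethylbenzene = 0.7954, y_ethylbenzene = 0.3189

Let ψ = V/F and solve Σ zᵢ(Kᵢ−1)/(1+ψ(Kᵢ−1)) = 0.
Feasibility: ΣzᵢKᵢ = 2.0381, Σzᵢ/Kᵢ = 1.2671 — both > 1, two phases present.
Binary case is linear: z₁(K₁−1)(1+ψ(K₂−1)) + z₂(K₂−1)(1+ψ(K₁−1)) = 0
⇒ ψ = [z₁(K₁−1)+z₂(K₂−1)] / [−(K₁−1)(K₂−1)] = 1.03807/1.39447 = 0.7444
Compositions from xᵢ = zᵢ/(1+ψ(Kᵢ−1)), yᵢ = Kᵢxᵢ:
  methanol: x = 0.2046, y = 0.6811
  ethylbenzene: x = 0.7954, y = 0.3189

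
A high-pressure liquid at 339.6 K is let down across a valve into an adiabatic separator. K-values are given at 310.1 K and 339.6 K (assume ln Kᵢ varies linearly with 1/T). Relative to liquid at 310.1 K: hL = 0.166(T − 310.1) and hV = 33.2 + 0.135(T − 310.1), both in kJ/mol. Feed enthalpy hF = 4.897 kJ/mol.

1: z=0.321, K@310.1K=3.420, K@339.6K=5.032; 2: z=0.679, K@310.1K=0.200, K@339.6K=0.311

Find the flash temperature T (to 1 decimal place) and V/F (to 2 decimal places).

T = 312.3 K, V/F = 0.14

Adiabatic flash: solve Rachford–Rice at each trial T, then check hF = ψ·hV(T) + (1−ψ)·hL(T).
  T = 310.1 K: K = (3.420, 0.200), RR gives ψ = 0.121, H_out = 4.006 kJ/mol
  T = 339.6 K: K = (5.032, 0.311), RR gives ψ = 0.297, H_out = 14.502 kJ/mol
  T = 324.9 K: K = (4.188, 0.252), RR gives ψ = 0.216, H_out = 9.535 kJ/mol
  T = 317.5 K: K = (3.793, 0.225), RR gives ψ = 0.171, H_out = 6.873 kJ/mol
  T = 313.8 K: K = (3.604, 0.212), RR gives ψ = 0.147, H_out = 5.471 kJ/mol
  T = 312.0 K: K = (3.514, 0.206), RR gives ψ = 0.134, H_out = 4.767 kJ/mol
Linear interpolation between T = 312.0 (H_out = 4.767) and T = 313.8 (H_out = 5.471) on hF = 4.897 gives T ≈ 312.3 K, at which ψ = 0.14.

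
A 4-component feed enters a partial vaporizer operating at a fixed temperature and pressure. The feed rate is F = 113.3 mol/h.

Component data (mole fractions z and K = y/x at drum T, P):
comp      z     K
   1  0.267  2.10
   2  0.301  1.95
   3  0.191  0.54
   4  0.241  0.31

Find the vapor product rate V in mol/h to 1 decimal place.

Let ψ = V/F and solve Σ zᵢ(Kᵢ−1)/(1+ψ(Kᵢ−1)) = 0.
Feasibility: ΣzᵢKᵢ = 1.326, Σzᵢ/Kᵢ = 1.413 — both > 1, two phases present.
Iterate (Newton) starting at ψ = 0.5:
  ψ = 0.500: g = 0.0154, g' = -0.595 → ψ = 0.526
Converged at ψ = 0.526.
Then V = ψ·F = 0.5257·113.3 = 59.6 mol/h and L = F − V = 53.7 mol/h.

V = 59.6 mol/h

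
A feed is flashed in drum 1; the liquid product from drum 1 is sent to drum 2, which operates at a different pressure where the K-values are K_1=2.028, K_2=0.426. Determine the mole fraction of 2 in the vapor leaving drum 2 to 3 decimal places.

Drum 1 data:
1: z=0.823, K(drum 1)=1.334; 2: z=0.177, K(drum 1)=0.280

y_2 (drum 2) = 0.273

Drum 1:
Binary case is linear: z₁(K₁−1)(1+ψ₁(K₂−1)) + z₂(K₂−1)(1+ψ₁(K₁−1)) = 0
⇒ ψ₁ = [z₁(K₁−1)+z₂(K₂−1)] / [−(K₁−1)(K₂−1)] = 0.1474/0.2405 = 0.613
Drum-1 compositions:
  1: x = 0.683, y = 0.911
  2: x = 0.317, y = 0.089
Drum-2 feed = drum-1 liquid: z₂ = (0.6831, 0.3169).
Drum 2:
Rachford–Rice: g(ψ₂) = Σ zᵢ(Kᵢ−1)/(1+ψ₂(Kᵢ−1)) = 0.
Feasibility: ΣzᵢKᵢ = 1.520, Σzᵢ/Kᵢ = 1.081 — both > 1, two phases present.
Binary case is linear: z₁(K₁−1)(1+ψ₂(K₂−1)) + z₂(K₂−1)(1+ψ₂(K₁−1)) = 0
⇒ ψ₂ = [z₁(K₁−1)+z₂(K₂−1)] / [−(K₁−1)(K₂−1)] = 0.5203/0.5901 = 0.882
  1: x = 0.358, y = 0.727
  2: x = 0.642, y = 0.273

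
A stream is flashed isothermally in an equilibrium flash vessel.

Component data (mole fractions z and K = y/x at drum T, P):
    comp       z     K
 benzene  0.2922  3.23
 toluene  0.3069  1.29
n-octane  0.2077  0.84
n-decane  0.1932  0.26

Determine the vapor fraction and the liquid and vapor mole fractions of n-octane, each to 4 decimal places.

ψ = 0.6919, x_n-octane = 0.2336, y_n-octane = 0.1962

Rachford–Rice: g(ψ) = Σ zᵢ(Kᵢ−1)/(1+ψ(Kᵢ−1)) = 0.
g(0) = ΣzᵢKᵢ − 1 = 0.5644 and g(1) = 1 − Σzᵢ/Kᵢ = -0.3187, so a root lies in (0, 1).
Newton iteration, ψ⁰ = 0.5:
  ψ = 0.5000: g = 0.12276, g' = -0.6174 → ψ = 0.6988
  ψ = 0.6988: g = -0.00481, g' = -0.7004 → ψ = 0.6920
  ψ = 0.6920: g = -0.00002, g' = -0.6937 → ψ = 0.6919
Converged at ψ = 0.6919.
Compositions from xᵢ = zᵢ/(1+ψ(Kᵢ−1)), yᵢ = Kᵢxᵢ:
  benzene: x = 0.1149, y = 0.3711
  toluene: x = 0.2556, y = 0.3297
  n-octane: x = 0.2336, y = 0.1962
  n-decane: x = 0.3959, y = 0.1029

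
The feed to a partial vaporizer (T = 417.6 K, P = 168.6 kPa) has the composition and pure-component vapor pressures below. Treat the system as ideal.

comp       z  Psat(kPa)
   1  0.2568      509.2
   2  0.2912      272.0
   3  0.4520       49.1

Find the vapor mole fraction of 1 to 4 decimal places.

y_1 = 0.4388

Raoult's law: Kᵢ = Pᵢˢᵃᵗ/P = Pᵢˢᵃᵗ/168.6.
  K_1 = 509.2/168.6 = 3.020166, K_2 = 272.0/168.6 = 1.613286, K_3 = 49.1/168.6 = 0.291222
Let ψ = V/F and solve Σ zᵢ(Kᵢ−1)/(1+ψ(Kᵢ−1)) = 0.
Feasibility: ΣzᵢKᵢ = 1.3770, Σzᵢ/Kᵢ = 1.8176 — both > 1, two phases present.
Iterate (Newton) starting at ψ = 0.65:
  ψ = 0.6500: g = -0.24208, g' = -1.0326 → ψ = 0.4156
  ψ = 0.4156: g = -0.02979, g' = -0.8355 → ψ = 0.3799
  ψ = 0.3799: g = -0.00007, g' = -0.8328 → ψ = 0.3798
Converged at ψ = 0.3798.
Compositions from xᵢ = zᵢ/(1+ψ(Kᵢ−1)), yᵢ = Kᵢxᵢ:
  1: x = 0.1453, y = 0.4388
  2: x = 0.2362, y = 0.3810
  3: x = 0.6185, y = 0.1801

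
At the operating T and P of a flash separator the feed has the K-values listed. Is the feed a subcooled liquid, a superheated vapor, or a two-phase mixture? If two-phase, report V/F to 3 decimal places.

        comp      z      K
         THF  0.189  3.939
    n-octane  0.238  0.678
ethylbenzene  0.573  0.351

two-phase, V/F = 0.065

ΣzᵢKᵢ = 1.107; Σzᵢ/Kᵢ = 2.031.
Both exceed 1, so a two-phase solution exists.
Let ψ = V/F and solve Σ zᵢ(Kᵢ−1)/(1+ψ(Kᵢ−1)) = 0.
Newton–Raphson from ψ = 0.66:
  ψ = 0.660: g = -0.5589, g' = -0.967 → ψ = 0.082
  ψ = 0.082: g = -0.0241, g' = -1.354 → ψ = 0.064
  ψ = 0.064: g = 0.0008, g' = -1.443 → ψ = 0.065
Converged at ψ = 0.065.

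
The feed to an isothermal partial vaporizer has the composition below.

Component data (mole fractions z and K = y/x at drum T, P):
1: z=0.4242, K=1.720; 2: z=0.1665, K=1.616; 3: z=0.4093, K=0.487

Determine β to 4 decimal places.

β = 0.5581

Material balance + equilibrium reduce to Σ zᵢ(Kᵢ−1)/(1+β(Kᵢ−1)) = 0.
Feasibility: ΣzᵢKᵢ = 1.1980, Σzᵢ/Kᵢ = 1.1901 — both > 1, two phases present.
Newton–Raphson from β = 0.5:
  β = 0.5000: g = 0.02058, g' = -0.3507 → β = 0.5587
  β = 0.5587: g = -0.00021, g' = -0.3585 → β = 0.5581
Converged at β = 0.5581.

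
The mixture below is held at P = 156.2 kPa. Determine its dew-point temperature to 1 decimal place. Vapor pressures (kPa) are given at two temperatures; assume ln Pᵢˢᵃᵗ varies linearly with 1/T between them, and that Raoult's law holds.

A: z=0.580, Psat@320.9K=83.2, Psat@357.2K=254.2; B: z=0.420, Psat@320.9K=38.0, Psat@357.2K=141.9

T = 350.8 K

Dew-point temperature: Σzᵢ·P/Pᵢˢᵃᵗ(T) = 1. Interpolate ln Pᵢˢᵃᵗ = aᵢ + bᵢ/T.
  T = 320.9 K: ΣzᵢP/Pᵢˢᵃᵗ = 2.8153
  T = 357.2 K: ΣzᵢP/Pᵢˢᵃᵗ = 0.8187
  T = 339.0 K: ΣzᵢP/Pᵢˢᵃᵗ = 1.4695
  T = 348.1 K: ΣzᵢP/Pᵢˢᵃᵗ = 1.0882
  T = 352.6 K: ΣzᵢP/Pᵢˢᵃᵗ = 0.9436
  T = 350.4 K: ΣzᵢP/Pᵢˢᵃᵗ = 1.0112
Interpolating between 350.4 K and 352.6 K gives T ≈ 350.8 K.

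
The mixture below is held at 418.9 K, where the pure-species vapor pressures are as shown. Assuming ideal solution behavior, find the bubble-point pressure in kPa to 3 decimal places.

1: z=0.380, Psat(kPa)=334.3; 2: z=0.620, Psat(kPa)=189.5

Pbub = 244.524 kPa

At the bubble point ψ → 0, so ΣzᵢKᵢ = 1 with Kᵢ = Pᵢˢᵃᵗ/P ⇒ P = ΣzᵢPᵢˢᵃᵗ.
P = 0.380·334.3 + 0.620·189.5 = 244.524 kPa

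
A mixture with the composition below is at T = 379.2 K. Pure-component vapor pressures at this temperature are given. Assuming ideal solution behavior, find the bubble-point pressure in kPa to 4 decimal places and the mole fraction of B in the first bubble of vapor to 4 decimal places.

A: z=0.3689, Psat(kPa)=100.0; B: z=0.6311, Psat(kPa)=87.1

Pbub = 91.8588 kPa, y_B = 0.5984

At the bubble point ψ → 0, so ΣzᵢKᵢ = 1 with Kᵢ = Pᵢˢᵃᵗ/P ⇒ P = ΣzᵢPᵢˢᵃᵗ.
P = 0.3689·100.0 + 0.6311·87.1 = 91.8588 kPa
yᵢ = zᵢPᵢˢᵃᵗ/P ⇒ y_B = 0.6311·87.1/91.8588 = 0.5984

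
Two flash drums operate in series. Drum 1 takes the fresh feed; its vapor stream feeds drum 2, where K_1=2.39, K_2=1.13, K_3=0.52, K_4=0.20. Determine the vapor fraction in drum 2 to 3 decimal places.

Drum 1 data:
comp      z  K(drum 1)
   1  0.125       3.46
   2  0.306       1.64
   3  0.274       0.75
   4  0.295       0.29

V/F (drum 2) = 0.431

Drum 1:
Iterate (Newton) starting at ψ₁ = 0.67:
  ψ₁ = 0.670: g = -0.2286, g' = -0.735 → ψ₁ = 0.359
  ψ₁ = 0.359: g = -0.0338, g' = -0.585 → ψ₁ = 0.301
  ψ₁ = 0.301: g = 0.0003, g' = -0.598 → ψ₁ = 0.302
Converged at ψ₁ = 0.302.
Drum-1 compositions:
  1: x = 0.072, y = 0.248
  2: x = 0.256, y = 0.421
  3: x = 0.296, y = 0.222
  4: x = 0.375, y = 0.109
Drum-2 feed = drum-1 vapor: z₂ = (0.2482, 0.4206, 0.2223, 0.1089).
Drum 2:
Rachford–Rice: g(ψ₂) = Σ zᵢ(Kᵢ−1)/(1+ψ₂(Kᵢ−1)) = 0.
g(0) = ΣzᵢKᵢ − 1 = 0.206 and g(1) = 1 − Σzᵢ/Kᵢ = -0.448, so a root lies in (0, 1).
Newton–Raphson from ψ₂ = 0.38:
  ψ₂ = 0.380: g = 0.0223, g' = -0.432 → ψ₂ = 0.432
  ψ₂ = 0.432: g = -0.0001, g' = -0.438 → ψ₂ = 0.431
Converged at ψ₂ = 0.431.
  1: x = 0.155, y = 0.371
  2: x = 0.398, y = 0.450
  3: x = 0.280, y = 0.146
  4: x = 0.166, y = 0.033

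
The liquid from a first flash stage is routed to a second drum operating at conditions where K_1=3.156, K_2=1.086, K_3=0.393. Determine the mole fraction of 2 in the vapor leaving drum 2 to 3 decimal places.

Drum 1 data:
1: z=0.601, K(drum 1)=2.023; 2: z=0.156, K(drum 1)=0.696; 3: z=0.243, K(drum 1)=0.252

y_2 (drum 2) = 0.197

Drum 1:
Newton iteration, ψ₁⁰ = 0.5:
  ψ₁ = 0.500: g = 0.0605, g' = -0.642 → ψ₁ = 0.594
  ψ₁ = 0.594: g = -0.0027, g' = -0.705 → ψ₁ = 0.590
Converged at ψ₁ = 0.590.
Drum-1 compositions:
  1: x = 0.375, y = 0.758
  2: x = 0.190, y = 0.132
  3: x = 0.435, y = 0.110
Drum-2 feed = drum-1 liquid: z₂ = (0.3747, 0.1901, 0.4352).
Drum 2:
Rachford–Rice: g(ψ₂) = Σ zᵢ(Kᵢ−1)/(1+ψ₂(Kᵢ−1)) = 0.
Feasibility: ΣzᵢKᵢ = 1.560, Σzᵢ/Kᵢ = 1.401 — both > 1, two phases present.
Newton iteration, ψ₂⁰ = 0.5:
  ψ₂ = 0.500: g = 0.0252, g' = -0.735 → ψ₂ = 0.534
Converged at ψ₂ = 0.534.
  1: x = 0.174, y = 0.549
  2: x = 0.182, y = 0.197
  3: x = 0.644, y = 0.253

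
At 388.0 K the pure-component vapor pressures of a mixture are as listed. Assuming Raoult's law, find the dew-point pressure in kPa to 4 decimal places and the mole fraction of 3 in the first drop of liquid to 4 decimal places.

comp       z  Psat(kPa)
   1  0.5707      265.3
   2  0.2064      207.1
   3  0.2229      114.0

At the dew point ψ → 1, so Σzᵢ/Kᵢ = 1 with Kᵢ = Pᵢˢᵃᵗ/P ⇒ 1/P = Σzᵢ/Pᵢˢᵃᵗ.
1/P = 0.5707/265.3 + 0.2064/207.1 + 0.2229/114.0 = 0.0051030 ⇒ P = 195.9619 kPa
xᵢ = zᵢP/Pᵢˢᵃᵗ ⇒ x_3 = 0.2229·195.9619/114.0 = 0.3832

Pdew = 195.9619 kPa, x_3 = 0.3832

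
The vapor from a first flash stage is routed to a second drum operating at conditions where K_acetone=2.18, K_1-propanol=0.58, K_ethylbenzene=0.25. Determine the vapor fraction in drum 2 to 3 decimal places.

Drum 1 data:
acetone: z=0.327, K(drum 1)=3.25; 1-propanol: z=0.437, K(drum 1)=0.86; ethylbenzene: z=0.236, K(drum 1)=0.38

Drum 1:
Rachford–Rice: g(ψ₁) = Σ zᵢ(Kᵢ−1)/(1+ψ₁(Kᵢ−1)) = 0.
g(0) = ΣzᵢKᵢ − 1 = 0.528 and g(1) = 1 − Σzᵢ/Kᵢ = -0.230, so a root lies in (0, 1).
Newton–Raphson from ψ₁ = 0.51:
  ψ₁ = 0.510: g = 0.0627, g' = -0.563 → ψ₁ = 0.621
  ψ₁ = 0.621: g = 0.0017, g' = -0.538 → ψ₁ = 0.625
Converged at ψ₁ = 0.625.
Drum-1 compositions:
  acetone: x = 0.136, y = 0.442
  1-propanol: x = 0.479, y = 0.412
  ethylbenzene: x = 0.385, y = 0.146
Drum-2 feed = drum-1 vapor: z₂ = (0.4418, 0.4118, 0.1464).
Drum 2:
Newton–Raphson from ψ₂ = 0.5:
  ψ₂ = 0.500: g = -0.0667, g' = -0.571 → ψ₂ = 0.383
  ψ₂ = 0.383: g = -0.0011, g' = -0.557 → ψ₂ = 0.381
Converged at ψ₂ = 0.381.
  acetone: x = 0.305, y = 0.664
  1-propanol: x = 0.490, y = 0.284
  ethylbenzene: x = 0.205, y = 0.051

V/F (drum 2) = 0.381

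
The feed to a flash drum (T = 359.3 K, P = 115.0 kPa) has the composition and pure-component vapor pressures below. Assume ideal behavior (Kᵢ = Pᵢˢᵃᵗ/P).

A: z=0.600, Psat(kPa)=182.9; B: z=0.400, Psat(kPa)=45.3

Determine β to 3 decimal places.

Raoult's law: Kᵢ = Pᵢˢᵃᵗ/P = Pᵢˢᵃᵗ/115.0.
  K_A = 182.9/115.0 = 1.59043, K_B = 45.3/115.0 = 0.39391
Binary case is linear: z₁(K₁−1)(1+β(K₂−1)) + z₂(K₂−1)(1+β(K₁−1)) = 0
⇒ β = [z₁(K₁−1)+z₂(K₂−1)] / [−(K₁−1)(K₂−1)] = 0.1118/0.3579 = 0.312

β = 0.312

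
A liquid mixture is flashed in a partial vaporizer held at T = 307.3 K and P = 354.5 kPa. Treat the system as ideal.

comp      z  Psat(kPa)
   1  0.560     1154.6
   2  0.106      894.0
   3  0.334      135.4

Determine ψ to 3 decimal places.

Raoult's law: Kᵢ = Pᵢˢᵃᵗ/P = Pᵢˢᵃᵗ/354.5.
  K_1 = 1154.6/354.5 = 3.25698, K_2 = 894.0/354.5 = 2.52186, K_3 = 135.4/354.5 = 0.38195
Newton iteration, ψ⁰ = 0.59:
  ψ = 0.590: g = 0.3022, g' = -0.909 → ψ = 0.922
  ψ = 0.922: g = -0.0030, g' = -1.033 → ψ = 0.920
Converged at ψ = 0.920.

ψ = 0.920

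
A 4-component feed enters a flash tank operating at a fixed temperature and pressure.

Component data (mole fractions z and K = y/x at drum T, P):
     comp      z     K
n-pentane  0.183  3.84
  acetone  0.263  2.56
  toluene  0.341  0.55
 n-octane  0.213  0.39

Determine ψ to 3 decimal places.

ψ = 0.584

Material balance + equilibrium reduce to Σ zᵢ(Kᵢ−1)/(1+ψ(Kᵢ−1)) = 0.
Check two-phase: ΣzᵢKᵢ = 1.647 > 1 and Σzᵢ/Kᵢ = 1.317 > 1, so g(0) = 0.647 > 0 and g(1) = -0.317 < 0.
Newton iteration, ψ⁰ = 0.35:
  ψ = 0.350: g = 0.1787, g' = -0.864 → ψ = 0.557
  ψ = 0.557: g = 0.0195, g' = -0.710 → ψ = 0.584
Converged at ψ = 0.584.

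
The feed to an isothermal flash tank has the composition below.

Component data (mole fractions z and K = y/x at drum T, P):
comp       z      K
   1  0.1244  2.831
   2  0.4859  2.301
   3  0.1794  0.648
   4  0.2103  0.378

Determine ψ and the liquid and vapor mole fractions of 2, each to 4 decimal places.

ψ = 0.8822, x_2 = 0.2262, y_2 = 0.5206

Material balance + equilibrium reduce to Σ zᵢ(Kᵢ−1)/(1+ψ(Kᵢ−1)) = 0.
Feasibility: ΣzᵢKᵢ = 1.6660, Σzᵢ/Kᵢ = 1.0883 — both > 1, two phases present.
Newton iteration, ψ⁰ = 0.5:
  ψ = 0.5000: g = 0.23543, g' = -0.6197 → ψ = 0.8799
  ψ = 0.8799: g = 0.00154, g' = -0.6836 → ψ = 0.8822
Converged at ψ = 0.8822.
Compositions from xᵢ = zᵢ/(1+ψ(Kᵢ−1)), yᵢ = Kᵢxᵢ:
  1: x = 0.0476, y = 0.1347
  2: x = 0.2262, y = 0.5206
  3: x = 0.2602, y = 0.1686
  4: x = 0.4660, y = 0.1761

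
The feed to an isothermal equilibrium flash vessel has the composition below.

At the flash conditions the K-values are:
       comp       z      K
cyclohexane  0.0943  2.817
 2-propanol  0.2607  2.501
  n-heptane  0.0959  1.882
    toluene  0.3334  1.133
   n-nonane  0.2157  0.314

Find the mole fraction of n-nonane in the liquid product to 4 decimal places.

x_n-nonane = 0.4878

Rachford–Rice: g(V/F) = Σ zᵢ(Kᵢ−1)/(1+V/F(Kᵢ−1)) = 0.
g(0) = ΣzᵢKᵢ − 1 = 0.5436 and g(1) = 1 − Σzᵢ/Kᵢ = -0.1699, so a root lies in (0, 1).
Newton–Raphson from V/F = 0.69:
  V/F = 0.6900: g = 0.08049, g' = -0.6028 → V/F = 0.8235
  V/F = 0.8235: g = -0.00752, g' = -0.7335 → V/F = 0.8133
  V/F = 0.8133: g = -0.00007, g' = -0.7193 → V/F = 0.8132
Converged at V/F = 0.8132.
Compositions from xᵢ = zᵢ/(1+V/F(Kᵢ−1)), yᵢ = Kᵢxᵢ:
  cyclohexane: x = 0.0381, y = 0.1072
  2-propanol: x = 0.1174, y = 0.2936
  n-heptane: x = 0.0558, y = 0.1051
  toluene: x = 0.3009, y = 0.3409
  n-nonane: x = 0.4878, y = 0.1532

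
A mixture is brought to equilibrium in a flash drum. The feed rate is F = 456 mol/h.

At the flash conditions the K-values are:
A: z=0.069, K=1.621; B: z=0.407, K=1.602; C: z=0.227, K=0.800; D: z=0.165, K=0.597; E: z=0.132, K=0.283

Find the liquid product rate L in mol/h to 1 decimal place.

Material balance + equilibrium reduce to Σ zᵢ(Kᵢ−1)/(1+β(Kᵢ−1)) = 0.
Feasibility: ΣzᵢKᵢ = 1.081, Σzᵢ/Kᵢ = 1.323 — both > 1, two phases present.
Newton iteration, β⁰ = 0.5:
  β = 0.500: g = -0.0602, g' = -0.321 → β = 0.312
  β = 0.312: g = -0.0043, g' = -0.281 → β = 0.297
Converged at β = 0.297.
Then V = β·F = 0.2969·456 = 135.4 mol/h and L = F − V = 320.6 mol/h.

L = 320.6 mol/h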